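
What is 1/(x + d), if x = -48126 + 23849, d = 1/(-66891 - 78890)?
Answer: -145781/3539125338 ≈ -4.1191e-5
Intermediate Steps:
d = -1/145781 (d = 1/(-145781) = -1/145781 ≈ -6.8596e-6)
x = -24277
1/(x + d) = 1/(-24277 - 1/145781) = 1/(-3539125338/145781) = -145781/3539125338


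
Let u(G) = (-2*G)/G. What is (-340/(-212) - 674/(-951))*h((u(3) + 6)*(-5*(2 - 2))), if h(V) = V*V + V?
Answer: 0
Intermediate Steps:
u(G) = -2
h(V) = V + V**2 (h(V) = V**2 + V = V + V**2)
(-340/(-212) - 674/(-951))*h((u(3) + 6)*(-5*(2 - 2))) = (-340/(-212) - 674/(-951))*(((-2 + 6)*(-5*(2 - 2)))*(1 + (-2 + 6)*(-5*(2 - 2)))) = (-340*(-1/212) - 674*(-1/951))*((4*(-5*0))*(1 + 4*(-5*0))) = (85/53 + 674/951)*((4*0)*(1 + 4*0)) = 116557*(0*(1 + 0))/50403 = 116557*(0*1)/50403 = (116557/50403)*0 = 0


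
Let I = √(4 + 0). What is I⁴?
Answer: 16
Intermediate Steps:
I = 2 (I = √4 = 2)
I⁴ = 2⁴ = 16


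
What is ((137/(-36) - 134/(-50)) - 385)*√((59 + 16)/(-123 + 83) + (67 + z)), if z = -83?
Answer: -347513*I*√286/3600 ≈ -1632.5*I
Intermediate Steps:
((137/(-36) - 134/(-50)) - 385)*√((59 + 16)/(-123 + 83) + (67 + z)) = ((137/(-36) - 134/(-50)) - 385)*√((59 + 16)/(-123 + 83) + (67 - 83)) = ((137*(-1/36) - 134*(-1/50)) - 385)*√(75/(-40) - 16) = ((-137/36 + 67/25) - 385)*√(75*(-1/40) - 16) = (-1013/900 - 385)*√(-15/8 - 16) = -347513*I*√286/3600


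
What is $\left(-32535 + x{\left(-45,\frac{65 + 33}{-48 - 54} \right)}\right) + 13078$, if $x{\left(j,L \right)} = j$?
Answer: $-19502$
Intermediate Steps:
$\left(-32535 + x{\left(-45,\frac{65 + 33}{-48 - 54} \right)}\right) + 13078 = \left(-32535 - 45\right) + 13078 = -32580 + 13078 = -19502$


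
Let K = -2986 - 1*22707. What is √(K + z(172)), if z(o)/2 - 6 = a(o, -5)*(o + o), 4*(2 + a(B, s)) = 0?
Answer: I*√27057 ≈ 164.49*I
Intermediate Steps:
a(B, s) = -2 (a(B, s) = -2 + (¼)*0 = -2 + 0 = -2)
K = -25693 (K = -2986 - 22707 = -25693)
z(o) = 12 - 8*o (z(o) = 12 + 2*(-2*(o + o)) = 12 + 2*(-4*o) = 12 - 8*o)
√(K + z(172)) = √(-25693 + (12 - 8*172)) = √(-25693 + (12 - 1376)) = √(-25693 - 1364) = √(-27057) = I*√27057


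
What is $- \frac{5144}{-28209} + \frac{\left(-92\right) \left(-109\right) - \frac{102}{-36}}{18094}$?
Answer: $\frac{250690209}{340275764} \approx 0.73673$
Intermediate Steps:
$- \frac{5144}{-28209} + \frac{\left(-92\right) \left(-109\right) - \frac{102}{-36}}{18094} = \left(-5144\right) \left(- \frac{1}{28209}\right) + \left(10028 - - \frac{17}{6}\right) \frac{1}{18094} = \frac{5144}{28209} + \left(10028 + \frac{17}{6}\right) \frac{1}{18094} = \frac{5144}{28209} + \frac{60185}{6} \cdot \frac{1}{18094} = \frac{5144}{28209} + \frac{60185}{108564} = \frac{250690209}{340275764}$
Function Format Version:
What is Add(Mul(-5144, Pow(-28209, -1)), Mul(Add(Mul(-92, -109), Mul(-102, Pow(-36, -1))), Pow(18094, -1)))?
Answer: Rational(250690209, 340275764) ≈ 0.73673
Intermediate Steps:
Add(Mul(-5144, Pow(-28209, -1)), Mul(Add(Mul(-92, -109), Mul(-102, Pow(-36, -1))), Pow(18094, -1))) = Add(Mul(-5144, Rational(-1, 28209)), Mul(Add(10028, Mul(-102, Rational(-1, 36))), Rational(1, 18094))) = Add(Rational(5144, 28209), Mul(Add(10028, Rational(17, 6)), Rational(1, 18094))) = Add(Rational(5144, 28209), Mul(Rational(60185, 6), Rational(1, 18094))) = Add(Rational(5144, 28209), Rational(60185, 108564)) = Rational(250690209, 340275764)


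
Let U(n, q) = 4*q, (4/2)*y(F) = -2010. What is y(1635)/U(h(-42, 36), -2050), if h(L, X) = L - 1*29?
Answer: 201/1640 ≈ 0.12256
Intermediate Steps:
y(F) = -1005 (y(F) = (½)*(-2010) = -1005)
h(L, X) = -29 + L (h(L, X) = L - 29 = -29 + L)
y(1635)/U(h(-42, 36), -2050) = -1005/(4*(-2050)) = -1005/(-8200) = -1005*(-1/8200) = 201/1640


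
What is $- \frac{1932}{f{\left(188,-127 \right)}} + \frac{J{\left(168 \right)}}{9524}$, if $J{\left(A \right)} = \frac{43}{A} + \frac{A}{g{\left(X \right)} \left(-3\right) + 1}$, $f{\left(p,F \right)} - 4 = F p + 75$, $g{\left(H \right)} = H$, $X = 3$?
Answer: $\frac{3008329279}{38075961504} \approx 0.079009$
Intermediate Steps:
$f{\left(p,F \right)} = 79 + F p$ ($f{\left(p,F \right)} = 4 + \left(F p + 75\right) = 4 + \left(75 + F p\right) = 79 + F p$)
$J{\left(A \right)} = \frac{43}{A} - \frac{A}{8}$ ($J{\left(A \right)} = \frac{43}{A} + \frac{A}{3 \left(-3\right) + 1} = \frac{43}{A} + \frac{A}{-9 + 1} = \frac{43}{A} + \frac{A}{-8} = \frac{43}{A} + A \left(- \frac{1}{8}\right) = \frac{43}{A} - \frac{A}{8}$)
$- \frac{1932}{f{\left(188,-127 \right)}} + \frac{J{\left(168 \right)}}{9524} = - \frac{1932}{79 - 23876} + \frac{\frac{43}{168} - 21}{9524} = - \frac{1932}{79 - 23876} + \left(43 \cdot \frac{1}{168} - 21\right) \frac{1}{9524} = - \frac{1932}{-23797} + \left(\frac{43}{168} - 21\right) \frac{1}{9524} = \left(-1932\right) \left(- \frac{1}{23797}\right) - \frac{3485}{1600032} = \frac{1932}{23797} - \frac{3485}{1600032} = \frac{3008329279}{38075961504}$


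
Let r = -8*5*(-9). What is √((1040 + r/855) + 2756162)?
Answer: √995350074/19 ≈ 1660.5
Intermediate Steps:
r = 360 (r = -40*(-9) = 360)
√((1040 + r/855) + 2756162) = √((1040 + 360/855) + 2756162) = √((1040 + (1/855)*360) + 2756162) = √((1040 + 8/19) + 2756162) = √(19768/19 + 2756162) = √(52386846/19) = √995350074/19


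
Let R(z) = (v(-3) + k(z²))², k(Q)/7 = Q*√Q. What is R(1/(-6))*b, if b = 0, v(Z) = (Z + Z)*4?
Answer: 0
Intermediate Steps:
k(Q) = 7*Q^(3/2) (k(Q) = 7*(Q*√Q) = 7*Q^(3/2))
v(Z) = 8*Z (v(Z) = (2*Z)*4 = 8*Z)
R(z) = (-24 + 7*(z²)^(3/2))² (R(z) = (8*(-3) + 7*(z²)^(3/2))² = (-24 + 7*(z²)^(3/2))²)
R(1/(-6))*b = (-24 + 7*((1/(-6))²)^(3/2))²*0 = (-24 + 7*((-⅙)²)^(3/2))²*0 = (-24 + 7*(1/36)^(3/2))²*0 = (-24 + 7*(1/216))²*0 = (-24 + 7/216)²*0 = (-5177/216)²*0 = (26801329/46656)*0 = 0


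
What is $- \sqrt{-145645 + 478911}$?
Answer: $- \sqrt{333266} \approx -577.29$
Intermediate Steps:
$- \sqrt{-145645 + 478911} = - \sqrt{333266}$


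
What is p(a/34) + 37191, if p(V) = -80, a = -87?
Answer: 37111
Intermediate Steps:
p(a/34) + 37191 = -80 + 37191 = 37111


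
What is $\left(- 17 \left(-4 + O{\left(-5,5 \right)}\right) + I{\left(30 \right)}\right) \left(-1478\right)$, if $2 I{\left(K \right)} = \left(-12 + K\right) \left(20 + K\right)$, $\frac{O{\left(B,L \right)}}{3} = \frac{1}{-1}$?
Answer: $-840982$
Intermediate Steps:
$O{\left(B,L \right)} = -3$ ($O{\left(B,L \right)} = \frac{3}{-1} = 3 \left(-1\right) = -3$)
$I{\left(K \right)} = \frac{\left(-12 + K\right) \left(20 + K\right)}{2}$
$\left(- 17 \left(-4 + O{\left(-5,5 \right)}\right) + I{\left(30 \right)}\right) \left(-1478\right) = \left(- 17 \left(-4 - 3\right) + \left(-120 + \frac{30^{2}}{2} + 4 \cdot 30\right)\right) \left(-1478\right) = \left(\left(-17\right) \left(-7\right) + \left(-120 + \frac{1}{2} \cdot 900 + 120\right)\right) \left(-1478\right) = \left(119 + \left(-120 + 450 + 120\right)\right) \left(-1478\right) = \left(119 + 450\right) \left(-1478\right) = 569 \left(-1478\right) = -840982$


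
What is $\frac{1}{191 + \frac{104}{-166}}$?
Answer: $\frac{83}{15801} \approx 0.0052528$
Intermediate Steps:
$\frac{1}{191 + \frac{104}{-166}} = \frac{1}{191 + 104 \left(- \frac{1}{166}\right)} = \frac{1}{191 - \frac{52}{83}} = \frac{1}{\frac{15801}{83}} = \frac{83}{15801}$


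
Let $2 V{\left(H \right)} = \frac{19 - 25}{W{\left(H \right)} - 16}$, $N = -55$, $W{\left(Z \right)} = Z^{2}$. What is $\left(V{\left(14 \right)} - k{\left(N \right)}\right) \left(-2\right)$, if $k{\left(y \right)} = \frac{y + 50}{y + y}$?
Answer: $\frac{41}{330} \approx 0.12424$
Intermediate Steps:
$V{\left(H \right)} = - \frac{3}{-16 + H^{2}}$ ($V{\left(H \right)} = \frac{\left(19 - 25\right) \frac{1}{H^{2} - 16}}{2} = \frac{\left(-6\right) \frac{1}{-16 + H^{2}}}{2} = - \frac{3}{-16 + H^{2}}$)
$k{\left(y \right)} = \frac{50 + y}{2 y}$
$\left(V{\left(14 \right)} - k{\left(N \right)}\right) \left(-2\right) = \left(- \frac{3}{-16 + 14^{2}} - \frac{50 - 55}{2 \left(-55\right)}\right) \left(-2\right) = \left(- \frac{3}{-16 + 196} - \frac{1}{2} \left(- \frac{1}{55}\right) \left(-5\right)\right) \left(-2\right) = \left(- \frac{3}{180} - \frac{1}{22}\right) \left(-2\right) = \left(\left(-3\right) \frac{1}{180} - \frac{1}{22}\right) \left(-2\right) = \left(- \frac{1}{60} - \frac{1}{22}\right) \left(-2\right) = \left(- \frac{41}{660}\right) \left(-2\right) = \frac{41}{330}$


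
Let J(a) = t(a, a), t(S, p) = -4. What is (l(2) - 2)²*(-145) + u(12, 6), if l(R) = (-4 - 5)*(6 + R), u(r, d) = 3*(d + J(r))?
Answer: -794014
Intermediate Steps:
J(a) = -4
u(r, d) = -12 + 3*d (u(r, d) = 3*(d - 4) = 3*(-4 + d) = -12 + 3*d)
l(R) = -54 - 9*R (l(R) = -9*(6 + R) = -54 - 9*R)
(l(2) - 2)²*(-145) + u(12, 6) = ((-54 - 9*2) - 2)²*(-145) + (-12 + 3*6) = ((-54 - 18) - 2)²*(-145) + (-12 + 18) = (-72 - 2)²*(-145) + 6 = (-74)²*(-145) + 6 = 5476*(-145) + 6 = -794020 + 6 = -794014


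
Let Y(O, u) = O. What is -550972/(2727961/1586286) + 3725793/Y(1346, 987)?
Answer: -1166239064811159/3671835506 ≈ -3.1762e+5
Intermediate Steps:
-550972/(2727961/1586286) + 3725793/Y(1346, 987) = -550972/(2727961/1586286) + 3725793/1346 = -550972/(2727961*(1/1586286)) + 3725793*(1/1346) = -550972/2727961/1586286 + 3725793/1346 = -550972*1586286/2727961 + 3725793/1346 = -873999169992/2727961 + 3725793/1346 = -1166239064811159/3671835506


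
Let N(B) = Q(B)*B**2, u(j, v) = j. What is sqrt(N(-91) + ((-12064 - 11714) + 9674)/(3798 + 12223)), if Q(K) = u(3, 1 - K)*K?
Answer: I*sqrt(580262950070617)/16021 ≈ 1503.6*I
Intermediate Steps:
Q(K) = 3*K
N(B) = 3*B**3 (N(B) = (3*B)*B**2 = 3*B**3)
sqrt(N(-91) + ((-12064 - 11714) + 9674)/(3798 + 12223)) = sqrt(3*(-91)**3 + ((-12064 - 11714) + 9674)/(3798 + 12223)) = sqrt(3*(-753571) + (-23778 + 9674)/16021) = sqrt(-2260713 - 14104*1/16021) = sqrt(-2260713 - 14104/16021) = sqrt(-36218897077/16021) = I*sqrt(580262950070617)/16021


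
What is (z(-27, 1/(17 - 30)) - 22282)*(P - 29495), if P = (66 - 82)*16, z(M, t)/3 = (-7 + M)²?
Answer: 559735314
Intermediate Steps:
z(M, t) = 3*(-7 + M)²
P = -256 (P = -16*16 = -256)
(z(-27, 1/(17 - 30)) - 22282)*(P - 29495) = (3*(-7 - 27)² - 22282)*(-256 - 29495) = (3*(-34)² - 22282)*(-29751) = (3*1156 - 22282)*(-29751) = (3468 - 22282)*(-29751) = -18814*(-29751) = 559735314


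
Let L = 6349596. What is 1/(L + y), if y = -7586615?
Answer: -1/1237019 ≈ -8.0840e-7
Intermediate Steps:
1/(L + y) = 1/(6349596 - 7586615) = 1/(-1237019) = -1/1237019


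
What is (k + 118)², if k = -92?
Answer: 676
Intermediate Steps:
(k + 118)² = (-92 + 118)² = 26² = 676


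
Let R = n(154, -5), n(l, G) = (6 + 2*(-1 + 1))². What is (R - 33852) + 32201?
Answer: -1615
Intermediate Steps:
n(l, G) = 36 (n(l, G) = (6 + 2*0)² = (6 + 0)² = 6² = 36)
R = 36
(R - 33852) + 32201 = (36 - 33852) + 32201 = -33816 + 32201 = -1615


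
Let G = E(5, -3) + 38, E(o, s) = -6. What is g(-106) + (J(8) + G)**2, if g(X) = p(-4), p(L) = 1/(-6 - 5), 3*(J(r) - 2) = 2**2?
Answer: 123587/99 ≈ 1248.4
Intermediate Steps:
J(r) = 10/3 (J(r) = 2 + (1/3)*2**2 = 2 + (1/3)*4 = 2 + 4/3 = 10/3)
p(L) = -1/11 (p(L) = 1/(-11) = -1/11)
g(X) = -1/11
G = 32 (G = -6 + 38 = 32)
g(-106) + (J(8) + G)**2 = -1/11 + (10/3 + 32)**2 = -1/11 + (106/3)**2 = -1/11 + 11236/9 = 123587/99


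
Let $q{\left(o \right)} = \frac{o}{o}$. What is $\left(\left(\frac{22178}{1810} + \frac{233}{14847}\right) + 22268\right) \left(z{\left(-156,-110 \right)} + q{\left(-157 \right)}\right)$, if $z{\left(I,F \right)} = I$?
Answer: $- \frac{9280457929468}{2687307} \approx -3.4534 \cdot 10^{6}$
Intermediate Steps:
$q{\left(o \right)} = 1$
$\left(\left(\frac{22178}{1810} + \frac{233}{14847}\right) + 22268\right) \left(z{\left(-156,-110 \right)} + q{\left(-157 \right)}\right) = \left(\left(\frac{22178}{1810} + \frac{233}{14847}\right) + 22268\right) \left(-156 + 1\right) = \left(\left(22178 \cdot \frac{1}{1810} + 233 \cdot \frac{1}{14847}\right) + 22268\right) \left(-155\right) = \left(\left(\frac{11089}{905} + \frac{233}{14847}\right) + 22268\right) \left(-155\right) = \left(\frac{164849248}{13436535} + 22268\right) \left(-155\right) = \frac{299369610628}{13436535} \left(-155\right) = - \frac{9280457929468}{2687307}$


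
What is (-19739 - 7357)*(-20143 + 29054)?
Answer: -241452456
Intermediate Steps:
(-19739 - 7357)*(-20143 + 29054) = -27096*8911 = -241452456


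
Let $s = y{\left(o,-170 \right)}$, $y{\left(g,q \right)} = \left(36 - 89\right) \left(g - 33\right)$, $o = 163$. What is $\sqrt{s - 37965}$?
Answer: $i \sqrt{44855} \approx 211.79 i$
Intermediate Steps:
$y{\left(g,q \right)} = 1749 - 53 g$ ($y{\left(g,q \right)} = - 53 \left(-33 + g\right) = 1749 - 53 g$)
$s = -6890$ ($s = 1749 - 8639 = -6890$)
$\sqrt{s - 37965} = \sqrt{-6890 - 37965} = \sqrt{-44855} = i \sqrt{44855}$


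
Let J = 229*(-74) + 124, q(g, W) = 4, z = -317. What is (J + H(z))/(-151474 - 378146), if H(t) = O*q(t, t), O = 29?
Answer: 8353/264810 ≈ 0.031543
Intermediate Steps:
H(t) = 116 (H(t) = 29*4 = 116)
J = -16822 (J = -16946 + 124 = -16822)
(J + H(z))/(-151474 - 378146) = (-16822 + 116)/(-151474 - 378146) = -16706/(-529620) = -16706*(-1/529620) = 8353/264810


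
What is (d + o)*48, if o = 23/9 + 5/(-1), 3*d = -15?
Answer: -1072/3 ≈ -357.33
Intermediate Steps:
d = -5 (d = (⅓)*(-15) = -5)
o = -22/9 (o = 23*(⅑) + 5*(-1) = 23/9 - 5 = -22/9 ≈ -2.4444)
(d + o)*48 = (-5 - 22/9)*48 = -67/9*48 = -1072/3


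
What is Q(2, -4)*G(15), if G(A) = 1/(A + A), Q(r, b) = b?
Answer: -2/15 ≈ -0.13333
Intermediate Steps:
G(A) = 1/(2*A)
Q(2, -4)*G(15) = -2/15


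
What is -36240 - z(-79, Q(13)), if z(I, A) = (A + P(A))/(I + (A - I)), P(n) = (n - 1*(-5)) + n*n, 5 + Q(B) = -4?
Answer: -326092/9 ≈ -36232.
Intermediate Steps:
Q(B) = -9 (Q(B) = -5 - 4 = -9)
P(n) = 5 + n + n**2 (P(n) = (n + 5) + n**2 = (5 + n) + n**2 = 5 + n + n**2)
z(I, A) = (5 + A**2 + 2*A)/A (z(I, A) = (A + (5 + A + A**2))/(I + (A - I)) = (5 + A**2 + 2*A)/A)
-36240 - z(-79, Q(13)) = -36240 - (2 - 9 + 5/(-9)) = -36240 - (2 - 9 + 5*(-1/9)) = -36240 - (2 - 9 - 5/9) = -36240 - 1*(-68/9) = -36240 + 68/9 = -326092/9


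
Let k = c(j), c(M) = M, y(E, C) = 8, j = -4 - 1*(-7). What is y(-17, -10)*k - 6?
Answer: 18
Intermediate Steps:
j = 3 (j = -4 + 7 = 3)
k = 3
y(-17, -10)*k - 6 = 8*3 - 6 = 24 - 6 = 18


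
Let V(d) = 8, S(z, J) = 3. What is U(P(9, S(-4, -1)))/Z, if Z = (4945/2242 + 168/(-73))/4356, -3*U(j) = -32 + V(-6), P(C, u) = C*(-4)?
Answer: -5703432768/15671 ≈ -3.6395e+5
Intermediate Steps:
P(C, u) = -4*C
U(j) = 8 (U(j) = -(-32 + 8)/3 = -⅓*(-24) = 8)
Z = -15671/712929096 (Z = (4945*(1/2242) + 168*(-1/73))*(1/4356) = (4945/2242 - 168/73)*(1/4356) = -15671/163666*1/4356 = -15671/712929096 ≈ -2.1981e-5)
U(P(9, S(-4, -1)))/Z = 8/(-15671/712929096) = 8*(-712929096/15671) = -5703432768/15671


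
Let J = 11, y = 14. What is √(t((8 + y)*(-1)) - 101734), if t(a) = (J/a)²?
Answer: 3*I*√45215/2 ≈ 318.96*I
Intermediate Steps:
t(a) = 121/a² (t(a) = (11/a)² = 121/a²)
√(t((8 + y)*(-1)) - 101734) = √(121/((8 + 14)*(-1))² - 101734) = √(121/(22*(-1))² - 101734) = √(121/(-22)² - 101734) = √(121*(1/484) - 101734) = √(¼ - 101734) = √(-406935/4) = 3*I*√45215/2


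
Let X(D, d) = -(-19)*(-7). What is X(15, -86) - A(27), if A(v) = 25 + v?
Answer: -185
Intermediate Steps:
X(D, d) = -133 (X(D, d) = -1*133 = -133)
X(15, -86) - A(27) = -133 - (25 + 27) = -133 - 1*52 = -133 - 52 = -185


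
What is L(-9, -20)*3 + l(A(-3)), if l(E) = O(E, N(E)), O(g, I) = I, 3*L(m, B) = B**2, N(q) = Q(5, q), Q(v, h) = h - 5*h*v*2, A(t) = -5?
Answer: 645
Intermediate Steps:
Q(v, h) = h - 10*h*v
N(q) = -49*q (N(q) = q*(1 - 10*5) = q*(1 - 50) = q*(-49) = -49*q)
L(m, B) = B**2/3
l(E) = -49*E
L(-9, -20)*3 + l(A(-3)) = ((1/3)*(-20)**2)*3 - 49*(-5) = ((1/3)*400)*3 + 245 = (400/3)*3 + 245 = 400 + 245 = 645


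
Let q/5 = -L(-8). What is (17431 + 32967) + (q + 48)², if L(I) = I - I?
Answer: 52702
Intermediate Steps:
L(I) = 0
q = 0 (q = 5*(-1*0) = 5*0 = 0)
(17431 + 32967) + (q + 48)² = (17431 + 32967) + (0 + 48)² = 50398 + 48² = 50398 + 2304 = 52702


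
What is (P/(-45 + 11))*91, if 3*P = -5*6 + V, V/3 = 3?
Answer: 637/34 ≈ 18.735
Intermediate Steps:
V = 9 (V = 3*3 = 9)
P = -7 (P = (-5*6 + 9)/3 = (-30 + 9)/3 = (1/3)*(-21) = -7)
(P/(-45 + 11))*91 = -7/(-45 + 11)*91 = -7/(-34)*91 = -7*(-1/34)*91 = (7/34)*91 = 637/34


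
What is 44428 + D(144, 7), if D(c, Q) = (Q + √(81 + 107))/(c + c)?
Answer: 12795271/288 + √47/144 ≈ 44428.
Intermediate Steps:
D(c, Q) = (Q + 2*√47)/(2*c) (D(c, Q) = (Q + √188)/((2*c)) = (Q + 2*√47)*(1/(2*c)) = (Q + 2*√47)/(2*c))
44428 + D(144, 7) = 44428 + (√47 + (½)*7)/144 = 44428 + (√47 + 7/2)/144 = 44428 + (7/2 + √47)/144 = 44428 + (7/288 + √47/144) = 12795271/288 + √47/144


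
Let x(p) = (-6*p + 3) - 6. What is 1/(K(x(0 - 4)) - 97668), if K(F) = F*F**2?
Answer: -1/88407 ≈ -1.1311e-5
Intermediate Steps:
x(p) = -3 - 6*p (x(p) = (3 - 6*p) - 6 = -3 - 6*p)
K(F) = F**3
1/(K(x(0 - 4)) - 97668) = 1/((-3 - 6*(0 - 4))**3 - 97668) = 1/((-3 - 6*(-4))**3 - 97668) = 1/((-3 + 24)**3 - 97668) = 1/(21**3 - 97668) = 1/(9261 - 97668) = 1/(-88407) = -1/88407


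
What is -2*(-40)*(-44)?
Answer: -3520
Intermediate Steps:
-2*(-40)*(-44) = 80*(-44) = -3520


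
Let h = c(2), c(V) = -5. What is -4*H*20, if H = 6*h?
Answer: 2400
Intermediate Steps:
h = -5
H = -30 (H = 6*(-5) = -30)
-4*H*20 = -4*(-30)*20 = 120*20 = 2400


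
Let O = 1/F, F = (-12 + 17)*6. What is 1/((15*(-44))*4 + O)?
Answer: -30/79199 ≈ -0.00037879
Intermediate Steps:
F = 30 (F = 5*6 = 30)
O = 1/30 ≈ 0.033333
1/((15*(-44))*4 + O) = 1/((15*(-44))*4 + 1/30) = 1/(-660*4 + 1/30) = 1/(-2640 + 1/30) = 1/(-79199/30) = -30/79199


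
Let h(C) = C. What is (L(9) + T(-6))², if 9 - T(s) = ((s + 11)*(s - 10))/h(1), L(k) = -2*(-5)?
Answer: 9801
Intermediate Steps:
L(k) = 10
T(s) = 9 - (-10 + s)*(11 + s) (T(s) = 9 - (s + 11)*(s - 10)/1 = 9 - (11 + s)*(-10 + s) = 9 - (-10 + s)*(11 + s))
(L(9) + T(-6))² = (10 + (119 - 1*(-6) - 1*(-6)²))² = (10 + (119 + 6 - 1*36))² = (10 + (119 + 6 - 36))² = (10 + 89)² = 99² = 9801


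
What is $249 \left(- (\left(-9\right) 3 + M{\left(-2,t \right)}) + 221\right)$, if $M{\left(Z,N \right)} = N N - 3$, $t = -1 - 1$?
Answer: $61503$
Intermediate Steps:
$t = -2$ ($t = -1 - 1 = -2$)
$M{\left(Z,N \right)} = -3 + N^{2}$ ($M{\left(Z,N \right)} = N^{2} - 3 = -3 + N^{2}$)
$249 \left(- (\left(-9\right) 3 + M{\left(-2,t \right)}) + 221\right) = 249 \left(- (\left(-9\right) 3 - \left(3 - \left(-2\right)^{2}\right)) + 221\right) = 249 \left(- (-27 + \left(-3 + 4\right)) + 221\right) = 249 \left(- (-27 + 1) + 221\right) = 249 \left(\left(-1\right) \left(-26\right) + 221\right) = 249 \left(26 + 221\right) = 249 \cdot 247 = 61503$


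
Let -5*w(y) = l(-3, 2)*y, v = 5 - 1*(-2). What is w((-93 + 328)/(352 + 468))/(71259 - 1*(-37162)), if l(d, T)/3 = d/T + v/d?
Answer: 1081/177810440 ≈ 6.0795e-6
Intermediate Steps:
v = 7 (v = 5 + 2 = 7)
l(d, T) = 21/d + 3*d/T (l(d, T) = 3*(d/T + 7/d) = 3*(7/d + d/T) = 21/d + 3*d/T)
w(y) = 23*y/10 (w(y) = -(21/(-3) + 3*(-3)/2)*y/5 = -(21*(-⅓) + 3*(-3)*(½))*y/5 = -(-7 - 9/2)*y/5 = -(-23)*y/10 = 23*y/10)
w((-93 + 328)/(352 + 468))/(71259 - 1*(-37162)) = (23*((-93 + 328)/(352 + 468))/10)/(71259 - 1*(-37162)) = (23*(235/820)/10)/(71259 + 37162) = (23*(235*(1/820))/10)/108421 = ((23/10)*(47/164))*(1/108421) = (1081/1640)*(1/108421) = 1081/177810440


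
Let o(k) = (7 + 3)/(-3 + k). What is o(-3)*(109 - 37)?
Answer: -120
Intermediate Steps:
o(k) = 10/(-3 + k)
o(-3)*(109 - 37) = (10/(-3 - 3))*(109 - 37) = (10/(-6))*72 = (10*(-⅙))*72 = -5/3*72 = -120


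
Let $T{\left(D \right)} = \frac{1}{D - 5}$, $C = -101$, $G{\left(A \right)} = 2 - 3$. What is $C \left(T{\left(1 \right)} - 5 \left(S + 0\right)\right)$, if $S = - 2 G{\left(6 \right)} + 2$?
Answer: $\frac{8181}{4} \approx 2045.3$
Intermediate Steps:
$G{\left(A \right)} = -1$ ($G{\left(A \right)} = 2 - 3 = -1$)
$S = 4$ ($S = \left(-2\right) \left(-1\right) + 2 = 2 + 2 = 4$)
$T{\left(D \right)} = \frac{1}{-5 + D}$
$C \left(T{\left(1 \right)} - 5 \left(S + 0\right)\right) = - 101 \left(\frac{1}{-5 + 1} - 5 \left(4 + 0\right)\right) = - 101 \left(\frac{1}{-4} - 20\right) = - 101 \left(- \frac{1}{4} - 20\right) = \left(-101\right) \left(- \frac{81}{4}\right) = \frac{8181}{4}$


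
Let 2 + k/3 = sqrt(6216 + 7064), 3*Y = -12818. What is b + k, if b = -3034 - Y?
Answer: 3698/3 + 12*sqrt(830) ≈ 1578.4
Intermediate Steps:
Y = -12818/3 (Y = (1/3)*(-12818) = -12818/3 ≈ -4272.7)
b = 3716/3 (b = -3034 - 1*(-12818/3) = -3034 + 12818/3 = 3716/3 ≈ 1238.7)
k = -6 + 12*sqrt(830) (k = -6 + 3*sqrt(6216 + 7064) = -6 + 3*sqrt(13280) = -6 + 3*(4*sqrt(830)) = -6 + 12*sqrt(830) ≈ 339.72)
b + k = 3716/3 + (-6 + 12*sqrt(830)) = 3698/3 + 12*sqrt(830)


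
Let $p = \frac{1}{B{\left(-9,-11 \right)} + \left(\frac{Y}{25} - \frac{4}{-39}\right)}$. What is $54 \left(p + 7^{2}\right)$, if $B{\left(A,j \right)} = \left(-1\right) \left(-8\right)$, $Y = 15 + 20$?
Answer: $\frac{4913568}{1853} \approx 2651.7$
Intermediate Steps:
$Y = 35$
$B{\left(A,j \right)} = 8$
$p = \frac{195}{1853}$ ($p = \frac{1}{8 + \left(\frac{35}{25} - \frac{4}{-39}\right)} = \frac{1}{8 + \left(35 \cdot \frac{1}{25} - - \frac{4}{39}\right)} = \frac{1}{8 + \left(\frac{7}{5} + \frac{4}{39}\right)} = \frac{1}{8 + \frac{293}{195}} = \frac{1}{\frac{1853}{195}} = \frac{195}{1853} \approx 0.10523$)
$54 \left(p + 7^{2}\right) = 54 \left(\frac{195}{1853} + 7^{2}\right) = 54 \left(\frac{195}{1853} + 49\right) = 54 \cdot \frac{90992}{1853} = \frac{4913568}{1853}$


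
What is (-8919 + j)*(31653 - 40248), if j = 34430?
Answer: -219267045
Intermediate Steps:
(-8919 + j)*(31653 - 40248) = (-8919 + 34430)*(31653 - 40248) = 25511*(-8595) = -219267045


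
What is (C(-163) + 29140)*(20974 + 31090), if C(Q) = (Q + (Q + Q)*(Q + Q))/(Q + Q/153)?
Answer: 16318185232/11 ≈ 1.4835e+9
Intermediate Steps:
C(Q) = 153*(Q + 4*Q²)/(154*Q) (C(Q) = (Q + (2*Q)*(2*Q))/(Q + Q*(1/153)) = (Q + 4*Q²)/(Q + Q/153) = (Q + 4*Q²)/((154*Q/153)) = (Q + 4*Q²)*(153/(154*Q)) = 153*(Q + 4*Q²)/(154*Q))
(C(-163) + 29140)*(20974 + 31090) = ((153/154 + (306/77)*(-163)) + 29140)*(20974 + 31090) = ((153/154 - 49878/77) + 29140)*52064 = (-14229/22 + 29140)*52064 = (626851/22)*52064 = 16318185232/11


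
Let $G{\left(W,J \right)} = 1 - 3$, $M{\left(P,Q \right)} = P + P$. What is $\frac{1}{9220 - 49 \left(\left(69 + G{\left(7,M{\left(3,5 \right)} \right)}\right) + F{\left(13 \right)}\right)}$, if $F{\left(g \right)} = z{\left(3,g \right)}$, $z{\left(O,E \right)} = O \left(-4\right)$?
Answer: $\frac{1}{6525} \approx 0.00015326$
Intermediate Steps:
$M{\left(P,Q \right)} = 2 P$
$z{\left(O,E \right)} = - 4 O$
$F{\left(g \right)} = -12$ ($F{\left(g \right)} = \left(-4\right) 3 = -12$)
$G{\left(W,J \right)} = -2$
$\frac{1}{9220 - 49 \left(\left(69 + G{\left(7,M{\left(3,5 \right)} \right)}\right) + F{\left(13 \right)}\right)} = \frac{1}{9220 - 49 \left(\left(69 - 2\right) - 12\right)} = \frac{1}{9220 - 49 \left(67 - 12\right)} = \frac{1}{9220 - 2695} = \frac{1}{6525}$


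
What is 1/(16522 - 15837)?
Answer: 1/685 ≈ 0.0014599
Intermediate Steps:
1/(16522 - 15837) = 1/685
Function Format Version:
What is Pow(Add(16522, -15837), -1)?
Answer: Rational(1, 685) ≈ 0.0014599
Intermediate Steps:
Pow(Add(16522, -15837), -1) = Pow(685, -1) = Rational(1, 685)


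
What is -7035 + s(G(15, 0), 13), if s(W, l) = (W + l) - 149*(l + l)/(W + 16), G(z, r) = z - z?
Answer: -58113/8 ≈ -7264.1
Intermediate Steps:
G(z, r) = 0
s(W, l) = W + l - 298*l/(16 + W) (s(W, l) = (W + l) - 149*2*l/(16 + W) = (W + l) - 298*l/(16 + W) = W + l - 298*l/(16 + W))
-7035 + s(G(15, 0), 13) = -7035 + (0² - 282*13 + 16*0 + 0*13)/(16 + 0) = -7035 + (0 - 3666 + 0 + 0)/16 = -7035 + (1/16)*(-3666) = -7035 - 1833/8 = -58113/8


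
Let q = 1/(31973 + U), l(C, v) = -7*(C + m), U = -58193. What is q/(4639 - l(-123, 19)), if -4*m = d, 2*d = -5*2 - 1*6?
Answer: -1/99426240 ≈ -1.0058e-8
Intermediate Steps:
d = -8 (d = (-5*2 - 1*6)/2 = (-10 - 6)/2 = (½)*(-16) = -8)
m = 2 (m = -¼*(-8) = 2)
l(C, v) = -14 - 7*C (l(C, v) = -7*(C + 2) = -7*(2 + C) = -14 - 7*C)
q = -1/26220 (q = 1/(31973 - 58193) = 1/(-26220) = -1/26220 ≈ -3.8139e-5)
q/(4639 - l(-123, 19)) = -1/(26220*(4639 - (-14 - 7*(-123)))) = -1/(26220*(4639 - (-14 + 861))) = -1/(26220*(4639 - 1*847)) = -1/(26220*(4639 - 847)) = -1/26220/3792 = -1/26220*1/3792 = -1/99426240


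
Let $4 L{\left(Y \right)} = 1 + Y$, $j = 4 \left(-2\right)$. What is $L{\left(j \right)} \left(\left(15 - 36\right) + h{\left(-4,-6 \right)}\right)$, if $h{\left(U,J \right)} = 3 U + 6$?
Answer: $\frac{189}{4} \approx 47.25$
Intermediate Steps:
$j = -8$
$L{\left(Y \right)} = \frac{1}{4} + \frac{Y}{4}$ ($L{\left(Y \right)} = \frac{1 + Y}{4} = \frac{1}{4} + \frac{Y}{4}$)
$h{\left(U,J \right)} = 6 + 3 U$
$L{\left(j \right)} \left(\left(15 - 36\right) + h{\left(-4,-6 \right)}\right) = \left(\frac{1}{4} + \frac{1}{4} \left(-8\right)\right) \left(\left(15 - 36\right) + \left(6 + 3 \left(-4\right)\right)\right) = \left(\frac{1}{4} - 2\right) \left(\left(15 - 36\right) + \left(6 - 12\right)\right) = - \frac{7 \left(-21 - 6\right)}{4} = \left(- \frac{7}{4}\right) \left(-27\right) = \frac{189}{4}$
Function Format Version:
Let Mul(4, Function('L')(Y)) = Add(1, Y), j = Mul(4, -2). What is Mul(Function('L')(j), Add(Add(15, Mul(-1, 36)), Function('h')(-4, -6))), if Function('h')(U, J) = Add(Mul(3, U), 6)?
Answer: Rational(189, 4) ≈ 47.250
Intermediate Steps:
j = -8
Function('L')(Y) = Add(Rational(1, 4), Mul(Rational(1, 4), Y)) (Function('L')(Y) = Mul(Rational(1, 4), Add(1, Y)) = Add(Rational(1, 4), Mul(Rational(1, 4), Y)))
Function('h')(U, J) = Add(6, Mul(3, U))
Mul(Function('L')(j), Add(Add(15, Mul(-1, 36)), Function('h')(-4, -6))) = Mul(Add(Rational(1, 4), Mul(Rational(1, 4), -8)), Add(Add(15, Mul(-1, 36)), Add(6, Mul(3, -4)))) = Mul(Add(Rational(1, 4), -2), Add(Add(15, -36), Add(6, -12))) = Mul(Rational(-7, 4), Add(-21, -6)) = Mul(Rational(-7, 4), -27) = Rational(189, 4)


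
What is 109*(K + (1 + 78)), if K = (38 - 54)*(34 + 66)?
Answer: -165789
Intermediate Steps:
K = -1600 (K = -16*100 = -1600)
109*(K + (1 + 78)) = 109*(-1600 + (1 + 78)) = 109*(-1600 + 79) = 109*(-1521) = -165789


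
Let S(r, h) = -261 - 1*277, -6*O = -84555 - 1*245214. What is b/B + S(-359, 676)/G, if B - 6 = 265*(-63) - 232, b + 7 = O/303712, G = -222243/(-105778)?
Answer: -584917905726053321/2284262781713472 ≈ -256.06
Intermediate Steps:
O = 109923/2 (O = -(-84555 - 1*245214)/6 = -(-84555 - 245214)/6 = -1/6*(-329769) = 109923/2 ≈ 54962.)
G = 222243/105778 (G = -222243*(-1/105778) = 222243/105778 ≈ 2.1010)
b = -4142045/607424 (b = -7 + (109923/2)/303712 = -7 + (109923/2)*(1/303712) = -7 + 109923/607424 = -4142045/607424 ≈ -6.8190)
B = -16921 (B = 6 + (265*(-63) - 232) = 6 + (-16695 - 232) = 6 - 16927 = -16921)
S(r, h) = -538 (S(r, h) = -261 - 277 = -538)
b/B + S(-359, 676)/G = -4142045/607424/(-16921) - 538/222243/105778 = -4142045/607424*(-1/16921) - 538*105778/222243 = 4142045/10278221504 - 56908564/222243 = -584917905726053321/2284262781713472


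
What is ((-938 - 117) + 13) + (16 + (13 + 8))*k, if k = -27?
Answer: -2041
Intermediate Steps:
((-938 - 117) + 13) + (16 + (13 + 8))*k = ((-938 - 117) + 13) + (16 + (13 + 8))*(-27) = (-1055 + 13) + (16 + 21)*(-27) = -1042 + 37*(-27) = -1042 - 999 = -2041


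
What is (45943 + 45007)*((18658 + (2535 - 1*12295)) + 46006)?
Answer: 4993518800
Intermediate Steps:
(45943 + 45007)*((18658 + (2535 - 1*12295)) + 46006) = 90950*((18658 + (2535 - 12295)) + 46006) = 90950*((18658 - 9760) + 46006) = 90950*(8898 + 46006) = 90950*54904 = 4993518800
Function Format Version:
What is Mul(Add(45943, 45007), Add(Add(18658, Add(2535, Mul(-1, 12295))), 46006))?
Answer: 4993518800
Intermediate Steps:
Mul(Add(45943, 45007), Add(Add(18658, Add(2535, Mul(-1, 12295))), 46006)) = Mul(90950, Add(Add(18658, Add(2535, -12295)), 46006)) = Mul(90950, Add(Add(18658, -9760), 46006)) = Mul(90950, Add(8898, 46006)) = Mul(90950, 54904) = 4993518800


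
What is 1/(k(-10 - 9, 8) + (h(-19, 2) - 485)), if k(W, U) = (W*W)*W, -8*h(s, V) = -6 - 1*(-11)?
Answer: -8/58757 ≈ -0.00013615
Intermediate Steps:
h(s, V) = -5/8 (h(s, V) = -(-6 - 1*(-11))/8 = -(-6 + 11)/8 = -⅛*5 = -5/8)
k(W, U) = W³ (k(W, U) = W²*W = W³)
1/(k(-10 - 9, 8) + (h(-19, 2) - 485)) = 1/((-10 - 9)³ + (-5/8 - 485)) = 1/((-19)³ - 3885/8) = 1/(-6859 - 3885/8) = 1/(-58757/8) = -8/58757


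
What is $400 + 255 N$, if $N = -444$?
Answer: $-112820$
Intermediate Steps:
$400 + 255 N = 400 + 255 \left(-444\right) = 400 - 113220 = -112820$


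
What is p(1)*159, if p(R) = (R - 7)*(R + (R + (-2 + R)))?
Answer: -954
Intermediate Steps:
p(R) = (-7 + R)*(-2 + 3*R) (p(R) = (-7 + R)*(R + (-2 + 2*R)) = (-7 + R)*(-2 + 3*R))
p(1)*159 = (14 - 23*1 + 3*1**2)*159 = (14 - 23 + 3*1)*159 = (14 - 23 + 3)*159 = -6*159 = -954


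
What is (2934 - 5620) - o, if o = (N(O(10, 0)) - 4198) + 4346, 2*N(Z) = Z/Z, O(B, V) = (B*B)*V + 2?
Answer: -5669/2 ≈ -2834.5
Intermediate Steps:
O(B, V) = 2 + V*B² (O(B, V) = B²*V + 2 = V*B² + 2 = 2 + V*B²)
N(Z) = ½ (N(Z) = (Z/Z)/2 = (½)*1 = ½)
o = 297/2 (o = (½ - 4198) + 4346 = -8395/2 + 4346 = 297/2 ≈ 148.50)
(2934 - 5620) - o = (2934 - 5620) - 1*297/2 = -2686 - 297/2 = -5669/2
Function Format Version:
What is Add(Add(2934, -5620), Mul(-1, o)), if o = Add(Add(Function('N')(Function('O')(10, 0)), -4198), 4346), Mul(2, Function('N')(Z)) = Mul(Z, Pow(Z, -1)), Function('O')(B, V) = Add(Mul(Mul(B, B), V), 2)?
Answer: Rational(-5669, 2) ≈ -2834.5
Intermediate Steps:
Function('O')(B, V) = Add(2, Mul(V, Pow(B, 2))) (Function('O')(B, V) = Add(Mul(Pow(B, 2), V), 2) = Add(Mul(V, Pow(B, 2)), 2) = Add(2, Mul(V, Pow(B, 2))))
Function('N')(Z) = Rational(1, 2) (Function('N')(Z) = Mul(Rational(1, 2), Mul(Z, Pow(Z, -1))) = Mul(Rational(1, 2), 1) = Rational(1, 2))
o = Rational(297, 2) (o = Add(Add(Rational(1, 2), -4198), 4346) = Add(Rational(-8395, 2), 4346) = Rational(297, 2) ≈ 148.50)
Add(Add(2934, -5620), Mul(-1, o)) = Add(Add(2934, -5620), Mul(-1, Rational(297, 2))) = Add(-2686, Rational(-297, 2)) = Rational(-5669, 2)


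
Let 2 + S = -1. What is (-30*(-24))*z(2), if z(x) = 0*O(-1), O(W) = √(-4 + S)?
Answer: 0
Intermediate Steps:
S = -3 (S = -2 - 1 = -3)
O(W) = I*√7 (O(W) = √(-4 - 3) = √(-7) = I*√7)
z(x) = 0 (z(x) = 0*(I*√7) = 0)
(-30*(-24))*z(2) = -30*(-24)*0 = 720*0 = 0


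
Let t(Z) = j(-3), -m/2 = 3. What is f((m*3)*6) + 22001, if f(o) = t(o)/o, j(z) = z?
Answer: 792037/36 ≈ 22001.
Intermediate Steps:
m = -6 (m = -2*3 = -6)
t(Z) = -3
f(o) = -3/o
f((m*3)*6) + 22001 = -3/(-6*3*6) + 22001 = -3/((-18*6)) + 22001 = -3/(-108) + 22001 = -3*(-1/108) + 22001 = 1/36 + 22001 = 792037/36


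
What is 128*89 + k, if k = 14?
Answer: 11406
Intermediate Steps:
128*89 + k = 128*89 + 14 = 11392 + 14 = 11406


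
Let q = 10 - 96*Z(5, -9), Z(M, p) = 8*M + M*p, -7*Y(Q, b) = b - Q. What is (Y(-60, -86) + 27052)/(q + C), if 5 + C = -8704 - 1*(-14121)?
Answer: 94695/20657 ≈ 4.5842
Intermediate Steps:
Y(Q, b) = -b/7 + Q/7 (Y(Q, b) = -(b - Q)/7 = -b/7 + Q/7)
C = 5412 (C = -5 + (-8704 - 1*(-14121)) = -5 + (-8704 + 14121) = -5 + 5417 = 5412)
q = 490 (q = 10 - 480*(8 - 9) = 10 - 480*(-1) = 10 - 96*(-5) = 10 + 480 = 490)
(Y(-60, -86) + 27052)/(q + C) = ((-⅐*(-86) + (⅐)*(-60)) + 27052)/(490 + 5412) = ((86/7 - 60/7) + 27052)/5902 = (26/7 + 27052)*(1/5902) = (189390/7)*(1/5902) = 94695/20657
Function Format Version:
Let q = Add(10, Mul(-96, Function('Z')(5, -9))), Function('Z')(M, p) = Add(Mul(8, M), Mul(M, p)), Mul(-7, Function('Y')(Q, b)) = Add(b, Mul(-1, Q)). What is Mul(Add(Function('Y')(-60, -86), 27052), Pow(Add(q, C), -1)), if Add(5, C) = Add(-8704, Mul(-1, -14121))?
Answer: Rational(94695, 20657) ≈ 4.5842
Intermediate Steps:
Function('Y')(Q, b) = Add(Mul(Rational(-1, 7), b), Mul(Rational(1, 7), Q)) (Function('Y')(Q, b) = Mul(Rational(-1, 7), Add(b, Mul(-1, Q))) = Add(Mul(Rational(-1, 7), b), Mul(Rational(1, 7), Q)))
C = 5412 (C = Add(-5, Add(-8704, Mul(-1, -14121))) = Add(-5, Add(-8704, 14121)) = Add(-5, 5417) = 5412)
q = 490 (q = Add(10, Mul(-96, Mul(5, Add(8, -9)))) = Add(10, Mul(-96, Mul(5, -1))) = Add(10, Mul(-96, -5)) = Add(10, 480) = 490)
Mul(Add(Function('Y')(-60, -86), 27052), Pow(Add(q, C), -1)) = Mul(Add(Add(Mul(Rational(-1, 7), -86), Mul(Rational(1, 7), -60)), 27052), Pow(Add(490, 5412), -1)) = Mul(Add(Add(Rational(86, 7), Rational(-60, 7)), 27052), Pow(5902, -1)) = Mul(Add(Rational(26, 7), 27052), Rational(1, 5902)) = Mul(Rational(189390, 7), Rational(1, 5902)) = Rational(94695, 20657)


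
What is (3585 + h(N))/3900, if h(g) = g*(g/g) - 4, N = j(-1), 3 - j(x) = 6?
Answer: 1789/1950 ≈ 0.91744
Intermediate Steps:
j(x) = -3 (j(x) = 3 - 1*6 = 3 - 6 = -3)
N = -3
h(g) = -4 + g (h(g) = g*1 - 4 = g - 4 = -4 + g)
(3585 + h(N))/3900 = (3585 + (-4 - 3))/3900 = (3585 - 7)*(1/3900) = 3578*(1/3900) = 1789/1950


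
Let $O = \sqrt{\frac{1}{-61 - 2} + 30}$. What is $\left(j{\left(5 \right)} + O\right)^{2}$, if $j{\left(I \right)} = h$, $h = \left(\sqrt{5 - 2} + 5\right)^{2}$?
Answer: $\frac{\left(\sqrt{13223} + 21 \left(5 + \sqrt{3}\right)^{2}\right)^{2}}{441} \approx 2580.3$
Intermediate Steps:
$h = \left(5 + \sqrt{3}\right)^{2}$ ($h = \left(\sqrt{3} + 5\right)^{2} = \left(5 + \sqrt{3}\right)^{2} \approx 45.32$)
$j{\left(I \right)} = \left(5 + \sqrt{3}\right)^{2}$
$O = \frac{\sqrt{13223}}{21}$ ($O = \sqrt{\frac{1}{-63} + 30} = \sqrt{- \frac{1}{63} + 30} = \sqrt{\frac{1889}{63}} = \frac{\sqrt{13223}}{21} \approx 5.4758$)
$\left(j{\left(5 \right)} + O\right)^{2} = \left(\left(5 + \sqrt{3}\right)^{2} + \frac{\sqrt{13223}}{21}\right)^{2}$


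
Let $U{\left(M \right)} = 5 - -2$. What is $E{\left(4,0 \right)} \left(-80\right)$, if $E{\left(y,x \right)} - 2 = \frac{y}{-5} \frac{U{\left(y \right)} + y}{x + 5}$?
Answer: $- \frac{96}{5} \approx -19.2$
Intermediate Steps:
$U{\left(M \right)} = 7$ ($U{\left(M \right)} = 5 + 2 = 7$)
$E{\left(y,x \right)} = 2 - \frac{y \left(7 + y\right)}{5 \left(5 + x\right)}$ ($E{\left(y,x \right)} = 2 + \frac{y}{-5} \frac{7 + y}{x + 5} = 2 + y \left(- \frac{1}{5}\right) \frac{7 + y}{5 + x} = 2 + - \frac{y}{5} \frac{7 + y}{5 + x} = 2 - \frac{y \left(7 + y\right)}{5 \left(5 + x\right)}$)
$E{\left(4,0 \right)} \left(-80\right) = \frac{50 - 4^{2} - 28 + 10 \cdot 0}{5 \left(5 + 0\right)} \left(-80\right) = \frac{50 - 16 - 28 + 0}{5 \cdot 5} \left(-80\right) = \frac{1}{5} \cdot \frac{1}{5} \left(50 - 16 - 28 + 0\right) \left(-80\right) = \frac{1}{5} \cdot \frac{1}{5} \cdot 6 \left(-80\right) = \frac{6}{25} \left(-80\right) = - \frac{96}{5}$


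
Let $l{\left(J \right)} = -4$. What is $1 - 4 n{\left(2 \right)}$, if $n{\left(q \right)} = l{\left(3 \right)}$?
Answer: $17$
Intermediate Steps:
$n{\left(q \right)} = -4$
$1 - 4 n{\left(2 \right)} = 1 - -16 = 1 + 16 = 17$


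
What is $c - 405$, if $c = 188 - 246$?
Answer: $-463$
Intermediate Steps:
$c = -58$
$c - 405 = -58 - 405 = -463$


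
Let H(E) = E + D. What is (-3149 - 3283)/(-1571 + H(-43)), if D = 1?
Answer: 6432/1613 ≈ 3.9876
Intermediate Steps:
H(E) = 1 + E (H(E) = E + 1 = 1 + E)
(-3149 - 3283)/(-1571 + H(-43)) = (-3149 - 3283)/(-1571 + (1 - 43)) = -6432/(-1571 - 42) = -6432/(-1613) = -6432*(-1/1613) = 6432/1613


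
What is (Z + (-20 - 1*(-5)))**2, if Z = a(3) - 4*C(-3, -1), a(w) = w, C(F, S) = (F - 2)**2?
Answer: 12544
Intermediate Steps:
C(F, S) = (-2 + F)**2
Z = -97 (Z = 3 - 4*(-2 - 3)**2 = 3 - 4*(-5)**2 = 3 - 4*25 = 3 - 100 = -97)
(Z + (-20 - 1*(-5)))**2 = (-97 + (-20 - 1*(-5)))**2 = (-97 + (-20 + 5))**2 = (-97 - 15)**2 = (-112)**2 = 12544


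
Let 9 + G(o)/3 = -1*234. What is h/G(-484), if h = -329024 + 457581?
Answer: -128557/729 ≈ -176.35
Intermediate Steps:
G(o) = -729 (G(o) = -27 + 3*(-1*234) = -27 + 3*(-234) = -27 - 702 = -729)
h = 128557
h/G(-484) = 128557/(-729) = 128557*(-1/729) = -128557/729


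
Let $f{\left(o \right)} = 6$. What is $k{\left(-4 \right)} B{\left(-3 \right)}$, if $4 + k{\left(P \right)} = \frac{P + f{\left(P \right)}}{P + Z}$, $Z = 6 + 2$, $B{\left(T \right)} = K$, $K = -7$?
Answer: $\frac{49}{2} \approx 24.5$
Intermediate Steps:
$B{\left(T \right)} = -7$
$Z = 8$
$k{\left(P \right)} = -4 + \frac{6 + P}{8 + P}$ ($k{\left(P \right)} = -4 + \frac{P + 6}{P + 8} = -4 + \frac{6 + P}{8 + P}$)
$k{\left(-4 \right)} B{\left(-3 \right)} = \frac{-26 - -12}{8 - 4} \left(-7\right) = \frac{-26 + 12}{4} \left(-7\right) = \frac{1}{4} \left(-14\right) \left(-7\right) = \left(- \frac{7}{2}\right) \left(-7\right) = \frac{49}{2}$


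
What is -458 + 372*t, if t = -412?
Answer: -153722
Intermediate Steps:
-458 + 372*t = -458 + 372*(-412) = -458 - 153264 = -153722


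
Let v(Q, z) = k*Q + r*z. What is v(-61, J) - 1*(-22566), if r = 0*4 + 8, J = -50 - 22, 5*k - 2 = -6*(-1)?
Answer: 109462/5 ≈ 21892.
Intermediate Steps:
k = 8/5 (k = 2/5 + (-6*(-1))/5 = 2/5 + (1/5)*6 = 2/5 + 6/5 = 8/5 ≈ 1.6000)
J = -72
r = 8 (r = 0 + 8 = 8)
v(Q, z) = 8*z + 8*Q/5 (v(Q, z) = 8*Q/5 + 8*z = 8*z + 8*Q/5)
v(-61, J) - 1*(-22566) = (8*(-72) + (8/5)*(-61)) - 1*(-22566) = (-576 - 488/5) + 22566 = -3368/5 + 22566 = 109462/5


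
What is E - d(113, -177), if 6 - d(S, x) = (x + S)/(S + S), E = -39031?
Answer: -4411213/113 ≈ -39037.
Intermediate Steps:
d(S, x) = 6 - (S + x)/(2*S) (d(S, x) = 6 - (x + S)/(S + S) = 6 - (S + x)/(2*S))
E - d(113, -177) = -39031 - (-1*(-177) + 11*113)/(2*113) = -39031 - (177 + 1243)/(2*113) = -39031 - 1420/(2*113) = -39031 - 1*710/113 = -39031 - 710/113 = -4411213/113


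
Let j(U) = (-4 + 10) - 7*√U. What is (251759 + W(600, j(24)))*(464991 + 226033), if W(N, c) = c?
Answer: 173975657360 - 9674336*√6 ≈ 1.7395e+11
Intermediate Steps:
j(U) = 6 - 7*√U
(251759 + W(600, j(24)))*(464991 + 226033) = (251759 + (6 - 14*√6))*(464991 + 226033) = (251759 + (6 - 14*√6))*691024 = (251765 - 14*√6)*691024 = 173975657360 - 9674336*√6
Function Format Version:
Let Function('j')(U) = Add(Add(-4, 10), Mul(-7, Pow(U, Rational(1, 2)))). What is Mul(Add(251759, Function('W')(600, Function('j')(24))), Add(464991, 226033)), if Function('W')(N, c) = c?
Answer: Add(173975657360, Mul(-9674336, Pow(6, Rational(1, 2)))) ≈ 1.7395e+11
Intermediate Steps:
Function('j')(U) = Add(6, Mul(-7, Pow(U, Rational(1, 2))))
Mul(Add(251759, Function('W')(600, Function('j')(24))), Add(464991, 226033)) = Mul(Add(251759, Add(6, Mul(-7, Pow(24, Rational(1, 2))))), Add(464991, 226033)) = Mul(Add(251759, Add(6, Mul(-7, Mul(2, Pow(6, Rational(1, 2)))))), 691024) = Mul(Add(251759, Add(6, Mul(-14, Pow(6, Rational(1, 2))))), 691024) = Mul(Add(251765, Mul(-14, Pow(6, Rational(1, 2)))), 691024) = Add(173975657360, Mul(-9674336, Pow(6, Rational(1, 2))))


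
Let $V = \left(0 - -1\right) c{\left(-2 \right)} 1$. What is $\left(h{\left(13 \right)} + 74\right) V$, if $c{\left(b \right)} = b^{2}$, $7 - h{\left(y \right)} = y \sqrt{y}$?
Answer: $324 - 52 \sqrt{13} \approx 136.51$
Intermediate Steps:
$h{\left(y \right)} = 7 - y^{\frac{3}{2}}$ ($h{\left(y \right)} = 7 - y \sqrt{y} = 7 - y^{\frac{3}{2}}$)
$V = 4$ ($V = \left(0 - -1\right) \left(-2\right)^{2} \cdot 1 = \left(0 + 1\right) 4 \cdot 1 = 1 \cdot 4 \cdot 1 = 4 \cdot 1 = 4$)
$\left(h{\left(13 \right)} + 74\right) V = \left(\left(7 - 13^{\frac{3}{2}}\right) + 74\right) 4 = \left(\left(7 - 13 \sqrt{13}\right) + 74\right) 4 = \left(81 - 13 \sqrt{13}\right) 4 = 324 - 52 \sqrt{13}$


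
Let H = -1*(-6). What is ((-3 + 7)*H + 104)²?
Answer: 16384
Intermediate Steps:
H = 6
((-3 + 7)*H + 104)² = ((-3 + 7)*6 + 104)² = (4*6 + 104)² = (24 + 104)² = 128² = 16384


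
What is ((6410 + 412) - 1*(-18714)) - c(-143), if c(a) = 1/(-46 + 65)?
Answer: 485183/19 ≈ 25536.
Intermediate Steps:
c(a) = 1/19
((6410 + 412) - 1*(-18714)) - c(-143) = ((6410 + 412) - 1*(-18714)) - 1*1/19 = (6822 + 18714) - 1/19 = 25536 - 1/19 = 485183/19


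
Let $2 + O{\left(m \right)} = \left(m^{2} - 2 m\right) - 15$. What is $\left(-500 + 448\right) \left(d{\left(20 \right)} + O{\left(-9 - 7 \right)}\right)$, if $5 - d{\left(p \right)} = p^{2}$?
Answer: $6448$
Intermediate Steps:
$d{\left(p \right)} = 5 - p^{2}$
$O{\left(m \right)} = -17 + m^{2} - 2 m$ ($O{\left(m \right)} = -2 - \left(15 - m^{2} + 2 m\right) = -17 + m^{2} - 2 m$)
$\left(-500 + 448\right) \left(d{\left(20 \right)} + O{\left(-9 - 7 \right)}\right) = \left(-500 + 448\right) \left(\left(5 - 20^{2}\right) - \left(17 - \left(-9 - 7\right)^{2} + 2 \left(-9 - 7\right)\right)\right) = - 52 \left(\left(5 - 400\right) - \left(-15 - 256\right)\right) = - 52 \left(\left(5 - 400\right) + \left(-17 + 256 + 32\right)\right) = - 52 \left(-395 + 271\right) = \left(-52\right) \left(-124\right) = 6448$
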